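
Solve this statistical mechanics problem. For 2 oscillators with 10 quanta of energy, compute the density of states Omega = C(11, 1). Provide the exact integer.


Step 1: Use binomial coefficient C(11, 1)
Step 2: Numerator = 11! / 10!
Step 3: Denominator = 1!
Step 4: Omega = 11

11


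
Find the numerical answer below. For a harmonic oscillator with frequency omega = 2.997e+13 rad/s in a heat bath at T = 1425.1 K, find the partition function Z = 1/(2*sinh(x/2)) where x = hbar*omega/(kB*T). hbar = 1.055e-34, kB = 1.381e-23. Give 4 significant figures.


Step 1: Compute x = hbar*omega/(kB*T) = 1.055e-34*2.997e+13/(1.381e-23*1425.1) = 0.1607
Step 2: x/2 = 0.08033
Step 3: sinh(x/2) = 0.08042
Step 4: Z = 1/(2*0.08042) = 6.218

6.218


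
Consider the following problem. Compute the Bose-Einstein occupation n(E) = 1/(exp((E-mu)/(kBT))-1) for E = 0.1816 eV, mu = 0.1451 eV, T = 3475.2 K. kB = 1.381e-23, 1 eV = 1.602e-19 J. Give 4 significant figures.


Step 1: (E - mu) = 0.0365 eV
Step 2: x = (E-mu)*eV/(kB*T) = 0.0365*1.602e-19/(1.381e-23*3475.2) = 0.1218
Step 3: exp(x) = 1.13
Step 4: n = 1/(exp(x)-1) = 7.718

7.718


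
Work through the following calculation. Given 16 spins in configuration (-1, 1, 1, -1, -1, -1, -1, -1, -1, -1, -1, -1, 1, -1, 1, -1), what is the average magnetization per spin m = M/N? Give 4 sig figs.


Step 1: Count up spins (+1): 4, down spins (-1): 12
Step 2: Total magnetization M = 4 - 12 = -8
Step 3: m = M/N = -8/16 = -0.5

-0.5


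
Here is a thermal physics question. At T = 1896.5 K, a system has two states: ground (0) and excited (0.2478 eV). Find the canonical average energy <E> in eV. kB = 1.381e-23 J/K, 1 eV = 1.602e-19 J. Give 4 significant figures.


Step 1: beta*E = 0.2478*1.602e-19/(1.381e-23*1896.5) = 1.516
Step 2: exp(-beta*E) = 0.2197
Step 3: <E> = 0.2478*0.2197/(1+0.2197) = 0.04463 eV

0.04463


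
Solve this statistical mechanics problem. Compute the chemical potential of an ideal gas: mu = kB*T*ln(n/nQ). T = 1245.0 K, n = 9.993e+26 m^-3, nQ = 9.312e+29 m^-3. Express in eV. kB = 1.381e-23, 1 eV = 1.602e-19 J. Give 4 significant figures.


Step 1: n/nQ = 9.993e+26/9.312e+29 = 0.001073
Step 2: ln(n/nQ) = -6.837
Step 3: mu = kB*T*ln(n/nQ) = 1.719e-20*-6.837 = -1.176e-19 J
Step 4: Convert to eV: -1.176e-19/1.602e-19 = -0.7338 eV

-0.7338


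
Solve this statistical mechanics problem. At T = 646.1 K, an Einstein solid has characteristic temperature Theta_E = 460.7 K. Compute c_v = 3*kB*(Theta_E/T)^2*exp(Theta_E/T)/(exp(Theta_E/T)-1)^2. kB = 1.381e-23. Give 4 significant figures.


Step 1: x = Theta_E/T = 460.7/646.1 = 0.713
Step 2: x^2 = 0.5084
Step 3: exp(x) = 2.04
Step 4: c_v = 3*1.381e-23*0.5084*2.04/(2.04-1)^2 = 3.972e-23

3.972e-23


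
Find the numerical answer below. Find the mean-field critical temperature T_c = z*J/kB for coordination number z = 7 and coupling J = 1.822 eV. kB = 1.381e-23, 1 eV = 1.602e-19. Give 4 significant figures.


Step 1: z*J = 7*1.822 = 12.75 eV
Step 2: Convert to Joules: 12.75*1.602e-19 = 2.043e-18 J
Step 3: T_c = 2.043e-18 / 1.381e-23 = 1.48e+05 K

1.48e+05


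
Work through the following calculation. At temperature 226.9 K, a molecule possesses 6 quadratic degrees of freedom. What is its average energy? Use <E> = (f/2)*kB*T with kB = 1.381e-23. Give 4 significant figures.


Step 1: f/2 = 6/2 = 3
Step 2: kB*T = 1.381e-23 * 226.9 = 3.133e-21
Step 3: <E> = 3 * 3.133e-21 = 9.4e-21 J

9.4e-21


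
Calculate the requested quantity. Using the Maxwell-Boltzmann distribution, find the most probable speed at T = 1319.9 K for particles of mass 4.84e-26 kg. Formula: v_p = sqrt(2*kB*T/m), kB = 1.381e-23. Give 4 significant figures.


Step 1: Numerator = 2*kB*T = 2*1.381e-23*1319.9 = 3.646e-20
Step 2: Ratio = 3.646e-20 / 4.84e-26 = 7.532e+05
Step 3: v_p = sqrt(7.532e+05) = 867.9 m/s

867.9


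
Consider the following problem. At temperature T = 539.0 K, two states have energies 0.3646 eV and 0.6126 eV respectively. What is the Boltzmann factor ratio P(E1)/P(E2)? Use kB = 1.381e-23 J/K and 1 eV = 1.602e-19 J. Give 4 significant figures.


Step 1: Compute energy difference dE = E1 - E2 = 0.3646 - 0.6126 = -0.248 eV
Step 2: Convert to Joules: dE_J = -0.248 * 1.602e-19 = -3.973e-20 J
Step 3: Compute exponent = -dE_J / (kB * T) = -(-3.973e-20) / (1.381e-23 * 539.0) = 5.337
Step 4: P(E1)/P(E2) = exp(5.337) = 208

208


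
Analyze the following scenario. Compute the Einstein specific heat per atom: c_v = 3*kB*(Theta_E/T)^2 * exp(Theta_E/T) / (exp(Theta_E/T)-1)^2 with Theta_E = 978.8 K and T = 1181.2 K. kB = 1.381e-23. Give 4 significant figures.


Step 1: x = Theta_E/T = 978.8/1181.2 = 0.8286
Step 2: x^2 = 0.6867
Step 3: exp(x) = 2.29
Step 4: c_v = 3*1.381e-23*0.6867*2.29/(2.29-1)^2 = 3.914e-23

3.914e-23


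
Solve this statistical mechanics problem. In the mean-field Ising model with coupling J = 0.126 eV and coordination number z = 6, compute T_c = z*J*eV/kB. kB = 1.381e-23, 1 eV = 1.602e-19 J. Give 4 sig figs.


Step 1: z*J = 6*0.126 = 0.756 eV
Step 2: Convert to Joules: 0.756*1.602e-19 = 1.211e-19 J
Step 3: T_c = 1.211e-19 / 1.381e-23 = 8770 K

8770


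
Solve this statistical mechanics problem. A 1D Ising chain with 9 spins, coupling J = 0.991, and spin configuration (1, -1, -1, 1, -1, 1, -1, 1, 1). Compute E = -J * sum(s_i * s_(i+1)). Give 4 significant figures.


Step 1: Nearest-neighbor products: -1, 1, -1, -1, -1, -1, -1, 1
Step 2: Sum of products = -4
Step 3: E = -0.991 * -4 = 3.964

3.964


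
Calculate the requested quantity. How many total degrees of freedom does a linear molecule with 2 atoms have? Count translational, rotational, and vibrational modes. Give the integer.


Step 1: Translational DOF = 3
Step 2: Rotational DOF (linear) = 2
Step 3: Vibrational DOF = 3*2 - 5 = 1
Step 4: Total = 3 + 2 + 1 = 6

6


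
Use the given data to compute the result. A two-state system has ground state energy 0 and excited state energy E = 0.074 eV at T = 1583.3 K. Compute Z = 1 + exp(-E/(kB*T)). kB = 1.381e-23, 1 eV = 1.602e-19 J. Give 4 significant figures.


Step 1: Compute beta*E = E*eV/(kB*T) = 0.074*1.602e-19/(1.381e-23*1583.3) = 0.5422
Step 2: exp(-beta*E) = exp(-0.5422) = 0.5815
Step 3: Z = 1 + 0.5815 = 1.581

1.581


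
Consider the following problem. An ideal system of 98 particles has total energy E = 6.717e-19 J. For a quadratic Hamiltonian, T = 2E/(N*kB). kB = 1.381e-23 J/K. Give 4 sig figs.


Step 1: Numerator = 2*E = 2*6.717e-19 = 1.343e-18 J
Step 2: Denominator = N*kB = 98*1.381e-23 = 1.353e-21
Step 3: T = 1.343e-18 / 1.353e-21 = 992.6 K

992.6


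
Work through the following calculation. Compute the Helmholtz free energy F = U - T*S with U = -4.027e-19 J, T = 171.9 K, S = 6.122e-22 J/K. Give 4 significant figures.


Step 1: T*S = 171.9 * 6.122e-22 = 1.052e-19 J
Step 2: F = U - T*S = -4.027e-19 - 1.052e-19
Step 3: F = -5.079e-19 J

-5.079e-19


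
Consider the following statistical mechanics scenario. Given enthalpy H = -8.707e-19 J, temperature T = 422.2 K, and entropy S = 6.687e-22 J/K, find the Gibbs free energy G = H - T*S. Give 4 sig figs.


Step 1: T*S = 422.2 * 6.687e-22 = 2.823e-19 J
Step 2: G = H - T*S = -8.707e-19 - 2.823e-19
Step 3: G = -1.153e-18 J

-1.153e-18


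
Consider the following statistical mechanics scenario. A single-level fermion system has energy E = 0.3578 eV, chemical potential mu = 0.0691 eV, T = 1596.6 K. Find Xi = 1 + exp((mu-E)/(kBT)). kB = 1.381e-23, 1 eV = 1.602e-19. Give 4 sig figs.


Step 1: (mu - E) = 0.0691 - 0.3578 = -0.2887 eV
Step 2: x = (mu-E)*eV/(kB*T) = -0.2887*1.602e-19/(1.381e-23*1596.6) = -2.098
Step 3: exp(x) = 0.1228
Step 4: Xi = 1 + 0.1228 = 1.123

1.123


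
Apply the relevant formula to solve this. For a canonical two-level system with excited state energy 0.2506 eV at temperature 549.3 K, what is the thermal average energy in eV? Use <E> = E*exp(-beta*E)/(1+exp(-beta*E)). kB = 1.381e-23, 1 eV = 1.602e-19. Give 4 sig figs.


Step 1: beta*E = 0.2506*1.602e-19/(1.381e-23*549.3) = 5.292
Step 2: exp(-beta*E) = 0.00503
Step 3: <E> = 0.2506*0.00503/(1+0.00503) = 0.001254 eV

0.001254


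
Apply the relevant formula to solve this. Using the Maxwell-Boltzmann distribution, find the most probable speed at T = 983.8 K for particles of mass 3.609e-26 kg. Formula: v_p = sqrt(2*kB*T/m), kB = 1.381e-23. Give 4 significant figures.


Step 1: Numerator = 2*kB*T = 2*1.381e-23*983.8 = 2.717e-20
Step 2: Ratio = 2.717e-20 / 3.609e-26 = 7.529e+05
Step 3: v_p = sqrt(7.529e+05) = 867.7 m/s

867.7


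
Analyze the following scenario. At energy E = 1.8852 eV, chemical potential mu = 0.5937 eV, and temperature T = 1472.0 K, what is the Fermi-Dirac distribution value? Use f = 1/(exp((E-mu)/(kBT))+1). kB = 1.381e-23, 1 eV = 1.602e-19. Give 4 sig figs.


Step 1: (E - mu) = 1.8852 - 0.5937 = 1.292 eV
Step 2: Convert: (E-mu)*eV = 2.069e-19 J
Step 3: x = (E-mu)*eV/(kB*T) = 10.18
Step 4: f = 1/(exp(10.18)+1) = 3.8e-05

3.8e-05


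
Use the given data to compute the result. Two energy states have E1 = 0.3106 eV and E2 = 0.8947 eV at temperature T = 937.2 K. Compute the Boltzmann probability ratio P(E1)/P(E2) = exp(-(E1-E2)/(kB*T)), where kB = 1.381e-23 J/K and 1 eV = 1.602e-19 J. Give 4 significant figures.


Step 1: Compute energy difference dE = E1 - E2 = 0.3106 - 0.8947 = -0.5841 eV
Step 2: Convert to Joules: dE_J = -0.5841 * 1.602e-19 = -9.357e-20 J
Step 3: Compute exponent = -dE_J / (kB * T) = -(-9.357e-20) / (1.381e-23 * 937.2) = 7.23
Step 4: P(E1)/P(E2) = exp(7.23) = 1380

1380


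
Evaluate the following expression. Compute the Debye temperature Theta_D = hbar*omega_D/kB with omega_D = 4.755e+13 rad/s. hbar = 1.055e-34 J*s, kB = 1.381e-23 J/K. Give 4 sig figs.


Step 1: hbar*omega_D = 1.055e-34 * 4.755e+13 = 5.017e-21 J
Step 2: Theta_D = 5.017e-21 / 1.381e-23
Step 3: Theta_D = 363.3 K

363.3


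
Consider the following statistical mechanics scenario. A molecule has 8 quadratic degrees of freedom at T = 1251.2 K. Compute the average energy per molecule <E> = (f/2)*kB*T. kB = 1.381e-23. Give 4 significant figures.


Step 1: f/2 = 8/2 = 4
Step 2: kB*T = 1.381e-23 * 1251.2 = 1.728e-20
Step 3: <E> = 4 * 1.728e-20 = 6.912e-20 J

6.912e-20


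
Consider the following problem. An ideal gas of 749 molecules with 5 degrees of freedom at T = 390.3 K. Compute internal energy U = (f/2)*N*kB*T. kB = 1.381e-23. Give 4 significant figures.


Step 1: f/2 = 5/2 = 2.5
Step 2: N*kB*T = 749*1.381e-23*390.3 = 4.037e-18
Step 3: U = 2.5 * 4.037e-18 = 1.009e-17 J

1.009e-17


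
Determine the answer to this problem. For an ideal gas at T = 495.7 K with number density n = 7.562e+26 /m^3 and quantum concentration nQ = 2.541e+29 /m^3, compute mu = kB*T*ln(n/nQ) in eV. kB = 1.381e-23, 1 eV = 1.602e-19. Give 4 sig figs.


Step 1: n/nQ = 7.562e+26/2.541e+29 = 0.002976
Step 2: ln(n/nQ) = -5.817
Step 3: mu = kB*T*ln(n/nQ) = 6.846e-21*-5.817 = -3.982e-20 J
Step 4: Convert to eV: -3.982e-20/1.602e-19 = -0.2486 eV

-0.2486


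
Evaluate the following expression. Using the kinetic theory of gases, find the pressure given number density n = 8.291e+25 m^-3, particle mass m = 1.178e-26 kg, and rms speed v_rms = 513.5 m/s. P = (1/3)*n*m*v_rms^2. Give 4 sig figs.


Step 1: v_rms^2 = 513.5^2 = 2.637e+05
Step 2: n*m = 8.291e+25*1.178e-26 = 0.9767
Step 3: P = (1/3)*0.9767*2.637e+05 = 8.584e+04 Pa

8.584e+04


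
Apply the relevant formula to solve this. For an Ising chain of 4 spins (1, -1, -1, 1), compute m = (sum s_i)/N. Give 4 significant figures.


Step 1: Count up spins (+1): 2, down spins (-1): 2
Step 2: Total magnetization M = 2 - 2 = 0
Step 3: m = M/N = 0/4 = 0

0


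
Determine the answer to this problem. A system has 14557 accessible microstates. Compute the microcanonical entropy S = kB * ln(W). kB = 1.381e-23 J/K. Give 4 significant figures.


Step 1: ln(W) = ln(14557) = 9.586
Step 2: S = kB * ln(W) = 1.381e-23 * 9.586
Step 3: S = 1.324e-22 J/K

1.324e-22


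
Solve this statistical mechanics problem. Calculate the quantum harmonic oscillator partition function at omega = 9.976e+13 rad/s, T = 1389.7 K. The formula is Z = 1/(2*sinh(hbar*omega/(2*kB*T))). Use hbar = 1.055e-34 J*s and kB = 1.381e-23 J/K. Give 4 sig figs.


Step 1: Compute x = hbar*omega/(kB*T) = 1.055e-34*9.976e+13/(1.381e-23*1389.7) = 0.5484
Step 2: x/2 = 0.2742
Step 3: sinh(x/2) = 0.2776
Step 4: Z = 1/(2*0.2776) = 1.801

1.801


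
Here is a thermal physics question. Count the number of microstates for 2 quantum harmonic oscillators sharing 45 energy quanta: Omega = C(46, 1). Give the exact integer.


Step 1: Use binomial coefficient C(46, 1)
Step 2: Numerator = 46! / 45!
Step 3: Denominator = 1!
Step 4: Omega = 46

46


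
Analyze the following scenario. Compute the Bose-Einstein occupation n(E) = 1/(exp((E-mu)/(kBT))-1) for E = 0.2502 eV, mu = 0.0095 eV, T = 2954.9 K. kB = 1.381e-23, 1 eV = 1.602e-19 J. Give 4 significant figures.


Step 1: (E - mu) = 0.2407 eV
Step 2: x = (E-mu)*eV/(kB*T) = 0.2407*1.602e-19/(1.381e-23*2954.9) = 0.9449
Step 3: exp(x) = 2.573
Step 4: n = 1/(exp(x)-1) = 0.6359

0.6359


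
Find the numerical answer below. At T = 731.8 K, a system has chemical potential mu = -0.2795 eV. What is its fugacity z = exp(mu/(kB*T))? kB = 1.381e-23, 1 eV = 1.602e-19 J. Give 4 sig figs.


Step 1: Convert mu to Joules: -0.2795*1.602e-19 = -4.478e-20 J
Step 2: kB*T = 1.381e-23*731.8 = 1.011e-20 J
Step 3: mu/(kB*T) = -4.431
Step 4: z = exp(-4.431) = 0.01191

0.01191


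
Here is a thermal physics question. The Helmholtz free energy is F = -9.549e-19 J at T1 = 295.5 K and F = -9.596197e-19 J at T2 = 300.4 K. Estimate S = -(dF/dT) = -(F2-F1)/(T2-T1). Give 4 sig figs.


Step 1: dF = F2 - F1 = -9.596197e-19 - (-9.549e-19) = -4.7197e-21 J
Step 2: dT = T2 - T1 = 300.4 - 295.5 = 4.9 K
Step 3: S = -dF/dT = -(-4.7197e-21)/4.9 = 9.632e-22 J/K

9.632e-22


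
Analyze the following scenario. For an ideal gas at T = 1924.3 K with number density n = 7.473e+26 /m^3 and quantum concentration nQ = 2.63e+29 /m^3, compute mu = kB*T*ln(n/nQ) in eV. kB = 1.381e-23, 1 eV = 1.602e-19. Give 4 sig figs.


Step 1: n/nQ = 7.473e+26/2.63e+29 = 0.002841
Step 2: ln(n/nQ) = -5.863
Step 3: mu = kB*T*ln(n/nQ) = 2.657e-20*-5.863 = -1.558e-19 J
Step 4: Convert to eV: -1.558e-19/1.602e-19 = -0.9727 eV

-0.9727


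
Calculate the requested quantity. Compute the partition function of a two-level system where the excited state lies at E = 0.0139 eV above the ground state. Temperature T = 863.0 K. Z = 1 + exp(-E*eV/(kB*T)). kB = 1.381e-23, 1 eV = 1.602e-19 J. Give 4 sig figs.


Step 1: Compute beta*E = E*eV/(kB*T) = 0.0139*1.602e-19/(1.381e-23*863.0) = 0.1868
Step 2: exp(-beta*E) = exp(-0.1868) = 0.8296
Step 3: Z = 1 + 0.8296 = 1.83

1.83


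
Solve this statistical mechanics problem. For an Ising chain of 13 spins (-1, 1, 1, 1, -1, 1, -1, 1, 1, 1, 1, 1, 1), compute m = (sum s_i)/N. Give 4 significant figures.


Step 1: Count up spins (+1): 10, down spins (-1): 3
Step 2: Total magnetization M = 10 - 3 = 7
Step 3: m = M/N = 7/13 = 0.5385

0.5385


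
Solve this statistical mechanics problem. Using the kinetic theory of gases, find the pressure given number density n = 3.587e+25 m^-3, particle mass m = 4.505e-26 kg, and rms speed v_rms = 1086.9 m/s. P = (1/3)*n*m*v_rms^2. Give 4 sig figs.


Step 1: v_rms^2 = 1086.9^2 = 1.181e+06
Step 2: n*m = 3.587e+25*4.505e-26 = 1.616
Step 3: P = (1/3)*1.616*1.181e+06 = 6.363e+05 Pa

6.363e+05


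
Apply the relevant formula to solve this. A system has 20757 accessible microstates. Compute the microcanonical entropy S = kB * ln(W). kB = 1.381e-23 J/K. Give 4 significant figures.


Step 1: ln(W) = ln(20757) = 9.941
Step 2: S = kB * ln(W) = 1.381e-23 * 9.941
Step 3: S = 1.373e-22 J/K

1.373e-22


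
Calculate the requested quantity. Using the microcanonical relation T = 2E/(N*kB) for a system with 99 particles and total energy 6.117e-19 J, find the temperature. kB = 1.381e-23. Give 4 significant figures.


Step 1: Numerator = 2*E = 2*6.117e-19 = 1.223e-18 J
Step 2: Denominator = N*kB = 99*1.381e-23 = 1.367e-21
Step 3: T = 1.223e-18 / 1.367e-21 = 894.8 K

894.8


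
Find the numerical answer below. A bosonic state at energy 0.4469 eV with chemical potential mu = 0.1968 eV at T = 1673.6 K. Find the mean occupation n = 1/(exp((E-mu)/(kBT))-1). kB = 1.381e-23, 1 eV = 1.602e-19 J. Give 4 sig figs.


Step 1: (E - mu) = 0.2501 eV
Step 2: x = (E-mu)*eV/(kB*T) = 0.2501*1.602e-19/(1.381e-23*1673.6) = 1.734
Step 3: exp(x) = 5.661
Step 4: n = 1/(exp(x)-1) = 0.2146

0.2146


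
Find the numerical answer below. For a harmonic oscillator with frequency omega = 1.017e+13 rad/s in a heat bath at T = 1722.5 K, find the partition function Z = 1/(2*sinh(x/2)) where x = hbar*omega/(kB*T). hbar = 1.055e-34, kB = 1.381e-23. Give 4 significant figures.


Step 1: Compute x = hbar*omega/(kB*T) = 1.055e-34*1.017e+13/(1.381e-23*1722.5) = 0.0451
Step 2: x/2 = 0.02255
Step 3: sinh(x/2) = 0.02255
Step 4: Z = 1/(2*0.02255) = 22.17

22.17


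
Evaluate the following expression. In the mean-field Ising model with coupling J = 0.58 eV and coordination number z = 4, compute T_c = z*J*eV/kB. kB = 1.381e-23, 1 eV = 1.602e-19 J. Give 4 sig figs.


Step 1: z*J = 4*0.58 = 2.32 eV
Step 2: Convert to Joules: 2.32*1.602e-19 = 3.717e-19 J
Step 3: T_c = 3.717e-19 / 1.381e-23 = 2.691e+04 K

2.691e+04


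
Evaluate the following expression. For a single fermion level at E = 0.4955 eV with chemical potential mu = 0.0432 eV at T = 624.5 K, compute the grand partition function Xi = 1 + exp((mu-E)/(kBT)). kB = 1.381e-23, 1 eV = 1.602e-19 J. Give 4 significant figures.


Step 1: (mu - E) = 0.0432 - 0.4955 = -0.4523 eV
Step 2: x = (mu-E)*eV/(kB*T) = -0.4523*1.602e-19/(1.381e-23*624.5) = -8.402
Step 3: exp(x) = 0.0002245
Step 4: Xi = 1 + 0.0002245 = 1

1


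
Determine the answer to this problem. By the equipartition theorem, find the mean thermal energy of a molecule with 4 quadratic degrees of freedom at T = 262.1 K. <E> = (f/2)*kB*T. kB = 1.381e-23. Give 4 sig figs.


Step 1: f/2 = 4/2 = 2
Step 2: kB*T = 1.381e-23 * 262.1 = 3.62e-21
Step 3: <E> = 2 * 3.62e-21 = 7.239e-21 J

7.239e-21


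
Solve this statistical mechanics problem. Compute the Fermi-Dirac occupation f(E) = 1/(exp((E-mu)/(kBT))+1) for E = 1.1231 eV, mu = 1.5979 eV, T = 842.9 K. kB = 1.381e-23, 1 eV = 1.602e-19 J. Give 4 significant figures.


Step 1: (E - mu) = 1.1231 - 1.5979 = -0.4748 eV
Step 2: Convert: (E-mu)*eV = -7.606e-20 J
Step 3: x = (E-mu)*eV/(kB*T) = -6.534
Step 4: f = 1/(exp(-6.534)+1) = 0.9985

0.9985


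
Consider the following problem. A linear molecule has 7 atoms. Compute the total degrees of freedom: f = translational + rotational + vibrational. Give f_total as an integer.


Step 1: Translational DOF = 3
Step 2: Rotational DOF (linear) = 2
Step 3: Vibrational DOF = 3*7 - 5 = 16
Step 4: Total = 3 + 2 + 16 = 21

21


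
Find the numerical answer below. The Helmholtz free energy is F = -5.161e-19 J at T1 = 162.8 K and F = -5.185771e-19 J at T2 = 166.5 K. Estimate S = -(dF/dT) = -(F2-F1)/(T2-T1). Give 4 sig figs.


Step 1: dF = F2 - F1 = -5.185771e-19 - (-5.161e-19) = -2.4771e-21 J
Step 2: dT = T2 - T1 = 166.5 - 162.8 = 3.7 K
Step 3: S = -dF/dT = -(-2.4771e-21)/3.7 = 6.695e-22 J/K

6.695e-22


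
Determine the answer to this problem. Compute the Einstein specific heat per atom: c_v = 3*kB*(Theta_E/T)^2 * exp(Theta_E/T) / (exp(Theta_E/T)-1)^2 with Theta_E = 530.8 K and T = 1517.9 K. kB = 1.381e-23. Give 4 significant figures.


Step 1: x = Theta_E/T = 530.8/1517.9 = 0.3497
Step 2: x^2 = 0.1223
Step 3: exp(x) = 1.419
Step 4: c_v = 3*1.381e-23*0.1223*1.419/(1.419-1)^2 = 4.101e-23

4.101e-23


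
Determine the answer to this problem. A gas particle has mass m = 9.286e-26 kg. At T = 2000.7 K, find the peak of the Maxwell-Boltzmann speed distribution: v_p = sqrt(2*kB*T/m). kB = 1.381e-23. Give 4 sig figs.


Step 1: Numerator = 2*kB*T = 2*1.381e-23*2000.7 = 5.526e-20
Step 2: Ratio = 5.526e-20 / 9.286e-26 = 5.951e+05
Step 3: v_p = sqrt(5.951e+05) = 771.4 m/s

771.4


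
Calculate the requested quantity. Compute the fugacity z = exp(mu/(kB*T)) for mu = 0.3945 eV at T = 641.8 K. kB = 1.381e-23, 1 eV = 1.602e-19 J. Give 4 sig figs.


Step 1: Convert mu to Joules: 0.3945*1.602e-19 = 6.32e-20 J
Step 2: kB*T = 1.381e-23*641.8 = 8.863e-21 J
Step 3: mu/(kB*T) = 7.13
Step 4: z = exp(7.13) = 1249

1249


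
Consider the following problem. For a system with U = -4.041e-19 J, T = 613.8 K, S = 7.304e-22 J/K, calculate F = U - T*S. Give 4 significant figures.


Step 1: T*S = 613.8 * 7.304e-22 = 4.483e-19 J
Step 2: F = U - T*S = -4.041e-19 - 4.483e-19
Step 3: F = -8.524e-19 J

-8.524e-19


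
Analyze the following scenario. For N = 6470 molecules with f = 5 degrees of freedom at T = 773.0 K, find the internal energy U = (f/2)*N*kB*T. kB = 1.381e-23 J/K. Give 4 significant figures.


Step 1: f/2 = 5/2 = 2.5
Step 2: N*kB*T = 6470*1.381e-23*773.0 = 6.907e-17
Step 3: U = 2.5 * 6.907e-17 = 1.727e-16 J

1.727e-16


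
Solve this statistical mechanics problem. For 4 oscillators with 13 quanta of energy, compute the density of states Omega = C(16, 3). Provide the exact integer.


Step 1: Use binomial coefficient C(16, 3)
Step 2: Numerator = 16! / 13!
Step 3: Denominator = 3!
Step 4: Omega = 560

560


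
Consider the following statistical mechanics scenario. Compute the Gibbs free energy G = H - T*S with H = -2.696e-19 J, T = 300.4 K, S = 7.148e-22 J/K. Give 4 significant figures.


Step 1: T*S = 300.4 * 7.148e-22 = 2.147e-19 J
Step 2: G = H - T*S = -2.696e-19 - 2.147e-19
Step 3: G = -4.843e-19 J

-4.843e-19


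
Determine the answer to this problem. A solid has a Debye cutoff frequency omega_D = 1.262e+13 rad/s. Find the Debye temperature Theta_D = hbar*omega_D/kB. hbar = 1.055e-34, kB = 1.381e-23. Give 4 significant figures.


Step 1: hbar*omega_D = 1.055e-34 * 1.262e+13 = 1.331e-21 J
Step 2: Theta_D = 1.331e-21 / 1.381e-23
Step 3: Theta_D = 96.41 K

96.41


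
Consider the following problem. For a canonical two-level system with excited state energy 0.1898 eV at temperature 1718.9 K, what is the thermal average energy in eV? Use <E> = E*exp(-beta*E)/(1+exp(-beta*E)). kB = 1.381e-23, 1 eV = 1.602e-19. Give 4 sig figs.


Step 1: beta*E = 0.1898*1.602e-19/(1.381e-23*1718.9) = 1.281
Step 2: exp(-beta*E) = 0.2778
Step 3: <E> = 0.1898*0.2778/(1+0.2778) = 0.04126 eV

0.04126


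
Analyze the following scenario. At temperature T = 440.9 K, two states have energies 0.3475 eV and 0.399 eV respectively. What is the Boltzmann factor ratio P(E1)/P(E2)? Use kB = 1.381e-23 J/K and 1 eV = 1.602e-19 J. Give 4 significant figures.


Step 1: Compute energy difference dE = E1 - E2 = 0.3475 - 0.399 = -0.0515 eV
Step 2: Convert to Joules: dE_J = -0.0515 * 1.602e-19 = -8.25e-21 J
Step 3: Compute exponent = -dE_J / (kB * T) = -(-8.25e-21) / (1.381e-23 * 440.9) = 1.355
Step 4: P(E1)/P(E2) = exp(1.355) = 3.877

3.877


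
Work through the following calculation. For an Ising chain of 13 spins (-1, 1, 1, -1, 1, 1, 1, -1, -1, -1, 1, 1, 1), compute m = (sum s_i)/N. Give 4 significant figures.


Step 1: Count up spins (+1): 8, down spins (-1): 5
Step 2: Total magnetization M = 8 - 5 = 3
Step 3: m = M/N = 3/13 = 0.2308

0.2308


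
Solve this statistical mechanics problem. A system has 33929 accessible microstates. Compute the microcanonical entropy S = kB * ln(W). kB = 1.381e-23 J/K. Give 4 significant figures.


Step 1: ln(W) = ln(33929) = 10.43
Step 2: S = kB * ln(W) = 1.381e-23 * 10.43
Step 3: S = 1.441e-22 J/K

1.441e-22


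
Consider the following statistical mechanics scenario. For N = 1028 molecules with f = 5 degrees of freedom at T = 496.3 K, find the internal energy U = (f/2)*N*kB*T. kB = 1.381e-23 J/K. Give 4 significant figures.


Step 1: f/2 = 5/2 = 2.5
Step 2: N*kB*T = 1028*1.381e-23*496.3 = 7.046e-18
Step 3: U = 2.5 * 7.046e-18 = 1.761e-17 J

1.761e-17


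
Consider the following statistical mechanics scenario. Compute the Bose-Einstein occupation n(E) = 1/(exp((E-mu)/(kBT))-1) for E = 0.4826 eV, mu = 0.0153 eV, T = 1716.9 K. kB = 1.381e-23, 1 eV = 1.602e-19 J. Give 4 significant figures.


Step 1: (E - mu) = 0.4673 eV
Step 2: x = (E-mu)*eV/(kB*T) = 0.4673*1.602e-19/(1.381e-23*1716.9) = 3.157
Step 3: exp(x) = 23.51
Step 4: n = 1/(exp(x)-1) = 0.04443

0.04443


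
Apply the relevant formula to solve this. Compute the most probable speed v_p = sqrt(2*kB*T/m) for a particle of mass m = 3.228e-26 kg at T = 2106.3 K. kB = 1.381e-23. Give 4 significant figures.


Step 1: Numerator = 2*kB*T = 2*1.381e-23*2106.3 = 5.818e-20
Step 2: Ratio = 5.818e-20 / 3.228e-26 = 1.802e+06
Step 3: v_p = sqrt(1.802e+06) = 1342 m/s

1342


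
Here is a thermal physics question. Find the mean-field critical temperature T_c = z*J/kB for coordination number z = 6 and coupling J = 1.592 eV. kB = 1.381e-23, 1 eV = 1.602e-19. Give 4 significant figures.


Step 1: z*J = 6*1.592 = 9.552 eV
Step 2: Convert to Joules: 9.552*1.602e-19 = 1.53e-18 J
Step 3: T_c = 1.53e-18 / 1.381e-23 = 1.108e+05 K

1.108e+05


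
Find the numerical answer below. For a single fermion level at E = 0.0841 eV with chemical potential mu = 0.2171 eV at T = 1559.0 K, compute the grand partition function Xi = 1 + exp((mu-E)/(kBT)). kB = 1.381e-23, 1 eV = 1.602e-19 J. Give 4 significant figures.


Step 1: (mu - E) = 0.2171 - 0.0841 = 0.133 eV
Step 2: x = (mu-E)*eV/(kB*T) = 0.133*1.602e-19/(1.381e-23*1559.0) = 0.9896
Step 3: exp(x) = 2.69
Step 4: Xi = 1 + 2.69 = 3.69

3.69


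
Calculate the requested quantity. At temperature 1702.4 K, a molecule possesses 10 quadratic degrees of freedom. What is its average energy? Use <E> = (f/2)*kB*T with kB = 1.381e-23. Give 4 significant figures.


Step 1: f/2 = 10/2 = 5
Step 2: kB*T = 1.381e-23 * 1702.4 = 2.351e-20
Step 3: <E> = 5 * 2.351e-20 = 1.176e-19 J

1.176e-19


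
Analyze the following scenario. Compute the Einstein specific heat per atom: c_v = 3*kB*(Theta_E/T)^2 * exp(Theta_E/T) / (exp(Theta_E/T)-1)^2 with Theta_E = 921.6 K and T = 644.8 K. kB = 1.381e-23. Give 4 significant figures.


Step 1: x = Theta_E/T = 921.6/644.8 = 1.429
Step 2: x^2 = 2.043
Step 3: exp(x) = 4.176
Step 4: c_v = 3*1.381e-23*2.043*4.176/(4.176-1)^2 = 3.504e-23

3.504e-23


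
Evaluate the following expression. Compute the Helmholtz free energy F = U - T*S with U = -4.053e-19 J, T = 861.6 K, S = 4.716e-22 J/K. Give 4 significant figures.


Step 1: T*S = 861.6 * 4.716e-22 = 4.063e-19 J
Step 2: F = U - T*S = -4.053e-19 - 4.063e-19
Step 3: F = -8.116e-19 J

-8.116e-19


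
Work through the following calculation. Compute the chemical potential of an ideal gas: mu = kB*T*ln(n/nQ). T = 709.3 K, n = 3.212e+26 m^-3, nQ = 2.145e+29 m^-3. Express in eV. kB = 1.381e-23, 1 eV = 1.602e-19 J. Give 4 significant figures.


Step 1: n/nQ = 3.212e+26/2.145e+29 = 0.001497
Step 2: ln(n/nQ) = -6.504
Step 3: mu = kB*T*ln(n/nQ) = 9.795e-21*-6.504 = -6.371e-20 J
Step 4: Convert to eV: -6.371e-20/1.602e-19 = -0.3977 eV

-0.3977


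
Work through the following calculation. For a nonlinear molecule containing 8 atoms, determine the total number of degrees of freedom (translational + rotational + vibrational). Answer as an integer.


Step 1: Translational DOF = 3
Step 2: Rotational DOF (nonlinear) = 3
Step 3: Vibrational DOF = 3*8 - 6 = 18
Step 4: Total = 3 + 3 + 18 = 24

24


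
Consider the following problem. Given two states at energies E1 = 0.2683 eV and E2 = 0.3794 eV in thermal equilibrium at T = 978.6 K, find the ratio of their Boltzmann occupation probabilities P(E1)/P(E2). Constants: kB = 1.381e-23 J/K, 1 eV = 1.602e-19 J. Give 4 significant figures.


Step 1: Compute energy difference dE = E1 - E2 = 0.2683 - 0.3794 = -0.1111 eV
Step 2: Convert to Joules: dE_J = -0.1111 * 1.602e-19 = -1.78e-20 J
Step 3: Compute exponent = -dE_J / (kB * T) = -(-1.78e-20) / (1.381e-23 * 978.6) = 1.317
Step 4: P(E1)/P(E2) = exp(1.317) = 3.732

3.732


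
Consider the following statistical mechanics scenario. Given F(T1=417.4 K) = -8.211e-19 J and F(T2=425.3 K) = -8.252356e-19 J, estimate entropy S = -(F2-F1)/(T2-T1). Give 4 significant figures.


Step 1: dF = F2 - F1 = -8.252356e-19 - (-8.211e-19) = -4.1356e-21 J
Step 2: dT = T2 - T1 = 425.3 - 417.4 = 7.9 K
Step 3: S = -dF/dT = -(-4.1356e-21)/7.9 = 5.235e-22 J/K

5.235e-22


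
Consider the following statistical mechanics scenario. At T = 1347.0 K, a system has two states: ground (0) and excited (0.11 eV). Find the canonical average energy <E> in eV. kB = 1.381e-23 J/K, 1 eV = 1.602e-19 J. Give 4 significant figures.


Step 1: beta*E = 0.11*1.602e-19/(1.381e-23*1347.0) = 0.9473
Step 2: exp(-beta*E) = 0.3878
Step 3: <E> = 0.11*0.3878/(1+0.3878) = 0.03074 eV

0.03074


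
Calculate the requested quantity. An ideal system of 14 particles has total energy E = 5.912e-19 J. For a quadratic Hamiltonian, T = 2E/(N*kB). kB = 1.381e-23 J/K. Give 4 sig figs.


Step 1: Numerator = 2*E = 2*5.912e-19 = 1.182e-18 J
Step 2: Denominator = N*kB = 14*1.381e-23 = 1.933e-22
Step 3: T = 1.182e-18 / 1.933e-22 = 6116 K

6116


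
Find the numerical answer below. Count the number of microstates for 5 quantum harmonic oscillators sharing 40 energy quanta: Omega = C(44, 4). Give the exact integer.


Step 1: Use binomial coefficient C(44, 4)
Step 2: Numerator = 44! / 40!
Step 3: Denominator = 4!
Step 4: Omega = 135751

135751


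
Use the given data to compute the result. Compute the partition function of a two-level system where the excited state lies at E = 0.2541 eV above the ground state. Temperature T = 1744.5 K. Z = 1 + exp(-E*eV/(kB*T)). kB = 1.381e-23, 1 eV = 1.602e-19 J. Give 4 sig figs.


Step 1: Compute beta*E = E*eV/(kB*T) = 0.2541*1.602e-19/(1.381e-23*1744.5) = 1.69
Step 2: exp(-beta*E) = exp(-1.69) = 0.1846
Step 3: Z = 1 + 0.1846 = 1.185

1.185


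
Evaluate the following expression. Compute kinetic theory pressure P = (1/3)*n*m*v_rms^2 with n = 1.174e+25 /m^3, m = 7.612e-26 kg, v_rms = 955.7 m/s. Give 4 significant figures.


Step 1: v_rms^2 = 955.7^2 = 9.134e+05
Step 2: n*m = 1.174e+25*7.612e-26 = 0.8936
Step 3: P = (1/3)*0.8936*9.134e+05 = 2.721e+05 Pa

2.721e+05


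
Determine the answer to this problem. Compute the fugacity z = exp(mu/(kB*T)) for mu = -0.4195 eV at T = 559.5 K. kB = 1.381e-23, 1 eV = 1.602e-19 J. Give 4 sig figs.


Step 1: Convert mu to Joules: -0.4195*1.602e-19 = -6.72e-20 J
Step 2: kB*T = 1.381e-23*559.5 = 7.727e-21 J
Step 3: mu/(kB*T) = -8.698
Step 4: z = exp(-8.698) = 0.000167

0.000167


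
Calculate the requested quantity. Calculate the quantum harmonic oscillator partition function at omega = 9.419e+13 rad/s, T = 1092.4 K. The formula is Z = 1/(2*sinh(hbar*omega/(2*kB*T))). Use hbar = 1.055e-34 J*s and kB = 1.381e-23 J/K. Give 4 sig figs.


Step 1: Compute x = hbar*omega/(kB*T) = 1.055e-34*9.419e+13/(1.381e-23*1092.4) = 0.6587
Step 2: x/2 = 0.3293
Step 3: sinh(x/2) = 0.3353
Step 4: Z = 1/(2*0.3353) = 1.491

1.491


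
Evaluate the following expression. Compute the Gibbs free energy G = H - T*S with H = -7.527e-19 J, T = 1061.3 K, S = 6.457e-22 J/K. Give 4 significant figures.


Step 1: T*S = 1061.3 * 6.457e-22 = 6.853e-19 J
Step 2: G = H - T*S = -7.527e-19 - 6.853e-19
Step 3: G = -1.438e-18 J

-1.438e-18


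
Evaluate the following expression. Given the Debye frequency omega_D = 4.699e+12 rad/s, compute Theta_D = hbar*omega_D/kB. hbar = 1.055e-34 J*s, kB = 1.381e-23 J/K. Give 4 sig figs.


Step 1: hbar*omega_D = 1.055e-34 * 4.699e+12 = 4.957e-22 J
Step 2: Theta_D = 4.957e-22 / 1.381e-23
Step 3: Theta_D = 35.9 K

35.9


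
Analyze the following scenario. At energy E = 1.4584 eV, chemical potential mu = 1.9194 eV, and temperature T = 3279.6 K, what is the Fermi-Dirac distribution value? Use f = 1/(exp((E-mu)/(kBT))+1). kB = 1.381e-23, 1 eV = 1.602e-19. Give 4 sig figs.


Step 1: (E - mu) = 1.4584 - 1.9194 = -0.461 eV
Step 2: Convert: (E-mu)*eV = -7.385e-20 J
Step 3: x = (E-mu)*eV/(kB*T) = -1.631
Step 4: f = 1/(exp(-1.631)+1) = 0.8363

0.8363


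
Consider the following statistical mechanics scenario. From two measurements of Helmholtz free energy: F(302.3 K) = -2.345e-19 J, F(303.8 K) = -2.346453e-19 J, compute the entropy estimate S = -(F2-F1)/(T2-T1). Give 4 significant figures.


Step 1: dF = F2 - F1 = -2.346453e-19 - (-2.345e-19) = -1.453e-22 J
Step 2: dT = T2 - T1 = 303.8 - 302.3 = 1.5 K
Step 3: S = -dF/dT = -(-1.453e-22)/1.5 = 9.687e-23 J/K

9.687e-23


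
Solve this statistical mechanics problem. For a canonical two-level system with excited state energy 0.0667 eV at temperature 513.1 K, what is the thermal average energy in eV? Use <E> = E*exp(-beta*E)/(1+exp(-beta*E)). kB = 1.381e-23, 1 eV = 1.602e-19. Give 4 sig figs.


Step 1: beta*E = 0.0667*1.602e-19/(1.381e-23*513.1) = 1.508
Step 2: exp(-beta*E) = 0.2214
Step 3: <E> = 0.0667*0.2214/(1+0.2214) = 0.01209 eV

0.01209


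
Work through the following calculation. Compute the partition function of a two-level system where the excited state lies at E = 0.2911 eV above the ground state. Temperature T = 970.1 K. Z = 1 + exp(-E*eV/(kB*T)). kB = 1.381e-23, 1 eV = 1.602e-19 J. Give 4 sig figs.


Step 1: Compute beta*E = E*eV/(kB*T) = 0.2911*1.602e-19/(1.381e-23*970.1) = 3.481
Step 2: exp(-beta*E) = exp(-3.481) = 0.03078
Step 3: Z = 1 + 0.03078 = 1.031

1.031


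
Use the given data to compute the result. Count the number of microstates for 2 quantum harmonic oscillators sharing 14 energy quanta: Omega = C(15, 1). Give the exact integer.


Step 1: Use binomial coefficient C(15, 1)
Step 2: Numerator = 15! / 14!
Step 3: Denominator = 1!
Step 4: Omega = 15

15


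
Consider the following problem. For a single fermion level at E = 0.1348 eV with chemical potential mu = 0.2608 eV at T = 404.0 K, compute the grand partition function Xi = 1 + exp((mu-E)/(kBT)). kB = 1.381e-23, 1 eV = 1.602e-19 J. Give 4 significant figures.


Step 1: (mu - E) = 0.2608 - 0.1348 = 0.126 eV
Step 2: x = (mu-E)*eV/(kB*T) = 0.126*1.602e-19/(1.381e-23*404.0) = 3.618
Step 3: exp(x) = 37.26
Step 4: Xi = 1 + 37.26 = 38.26

38.26


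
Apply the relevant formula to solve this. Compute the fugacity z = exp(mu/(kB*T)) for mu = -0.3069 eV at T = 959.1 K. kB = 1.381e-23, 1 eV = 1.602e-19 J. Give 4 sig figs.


Step 1: Convert mu to Joules: -0.3069*1.602e-19 = -4.917e-20 J
Step 2: kB*T = 1.381e-23*959.1 = 1.325e-20 J
Step 3: mu/(kB*T) = -3.712
Step 4: z = exp(-3.712) = 0.02443

0.02443


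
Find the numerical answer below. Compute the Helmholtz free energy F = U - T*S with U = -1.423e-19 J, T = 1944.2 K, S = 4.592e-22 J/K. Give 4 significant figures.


Step 1: T*S = 1944.2 * 4.592e-22 = 8.928e-19 J
Step 2: F = U - T*S = -1.423e-19 - 8.928e-19
Step 3: F = -1.035e-18 J

-1.035e-18


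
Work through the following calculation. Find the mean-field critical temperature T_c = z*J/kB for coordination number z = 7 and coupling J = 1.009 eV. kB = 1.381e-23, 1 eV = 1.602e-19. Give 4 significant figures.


Step 1: z*J = 7*1.009 = 7.063 eV
Step 2: Convert to Joules: 7.063*1.602e-19 = 1.131e-18 J
Step 3: T_c = 1.131e-18 / 1.381e-23 = 8.193e+04 K

8.193e+04


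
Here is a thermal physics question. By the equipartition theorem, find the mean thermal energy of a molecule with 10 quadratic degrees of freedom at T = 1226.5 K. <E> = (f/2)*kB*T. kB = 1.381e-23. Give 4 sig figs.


Step 1: f/2 = 10/2 = 5
Step 2: kB*T = 1.381e-23 * 1226.5 = 1.694e-20
Step 3: <E> = 5 * 1.694e-20 = 8.469e-20 J

8.469e-20


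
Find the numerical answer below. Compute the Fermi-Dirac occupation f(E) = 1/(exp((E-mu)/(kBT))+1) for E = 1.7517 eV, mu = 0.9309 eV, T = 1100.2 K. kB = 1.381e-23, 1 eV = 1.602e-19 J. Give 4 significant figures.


Step 1: (E - mu) = 1.7517 - 0.9309 = 0.8208 eV
Step 2: Convert: (E-mu)*eV = 1.315e-19 J
Step 3: x = (E-mu)*eV/(kB*T) = 8.654
Step 4: f = 1/(exp(8.654)+1) = 0.0001743

0.0001743


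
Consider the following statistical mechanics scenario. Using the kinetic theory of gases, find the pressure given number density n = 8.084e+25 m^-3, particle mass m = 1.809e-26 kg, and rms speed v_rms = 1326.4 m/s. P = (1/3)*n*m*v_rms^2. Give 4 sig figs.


Step 1: v_rms^2 = 1326.4^2 = 1.759e+06
Step 2: n*m = 8.084e+25*1.809e-26 = 1.462
Step 3: P = (1/3)*1.462*1.759e+06 = 8.576e+05 Pa

8.576e+05


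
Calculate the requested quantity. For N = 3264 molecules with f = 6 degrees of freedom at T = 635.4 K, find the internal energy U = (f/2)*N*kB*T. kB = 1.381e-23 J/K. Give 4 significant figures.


Step 1: f/2 = 6/2 = 3.0
Step 2: N*kB*T = 3264*1.381e-23*635.4 = 2.864e-17
Step 3: U = 3.0 * 2.864e-17 = 8.592e-17 J

8.592e-17


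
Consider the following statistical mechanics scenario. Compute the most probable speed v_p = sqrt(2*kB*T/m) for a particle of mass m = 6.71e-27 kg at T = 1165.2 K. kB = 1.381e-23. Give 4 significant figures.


Step 1: Numerator = 2*kB*T = 2*1.381e-23*1165.2 = 3.218e-20
Step 2: Ratio = 3.218e-20 / 6.71e-27 = 4.796e+06
Step 3: v_p = sqrt(4.796e+06) = 2190 m/s

2190


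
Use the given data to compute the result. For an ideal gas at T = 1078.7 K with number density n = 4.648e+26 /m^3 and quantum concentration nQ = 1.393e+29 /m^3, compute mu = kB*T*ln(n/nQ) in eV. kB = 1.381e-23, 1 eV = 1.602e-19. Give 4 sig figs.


Step 1: n/nQ = 4.648e+26/1.393e+29 = 0.003337
Step 2: ln(n/nQ) = -5.703
Step 3: mu = kB*T*ln(n/nQ) = 1.49e-20*-5.703 = -8.495e-20 J
Step 4: Convert to eV: -8.495e-20/1.602e-19 = -0.5303 eV

-0.5303


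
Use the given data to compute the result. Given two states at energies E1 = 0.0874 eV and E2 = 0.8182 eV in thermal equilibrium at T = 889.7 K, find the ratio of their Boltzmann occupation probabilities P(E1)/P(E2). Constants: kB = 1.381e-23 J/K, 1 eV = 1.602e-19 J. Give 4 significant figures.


Step 1: Compute energy difference dE = E1 - E2 = 0.0874 - 0.8182 = -0.7308 eV
Step 2: Convert to Joules: dE_J = -0.7308 * 1.602e-19 = -1.171e-19 J
Step 3: Compute exponent = -dE_J / (kB * T) = -(-1.171e-19) / (1.381e-23 * 889.7) = 9.528
Step 4: P(E1)/P(E2) = exp(9.528) = 1.375e+04

1.375e+04


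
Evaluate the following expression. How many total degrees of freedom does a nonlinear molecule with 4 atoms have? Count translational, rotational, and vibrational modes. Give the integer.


Step 1: Translational DOF = 3
Step 2: Rotational DOF (nonlinear) = 3
Step 3: Vibrational DOF = 3*4 - 6 = 6
Step 4: Total = 3 + 3 + 6 = 12

12


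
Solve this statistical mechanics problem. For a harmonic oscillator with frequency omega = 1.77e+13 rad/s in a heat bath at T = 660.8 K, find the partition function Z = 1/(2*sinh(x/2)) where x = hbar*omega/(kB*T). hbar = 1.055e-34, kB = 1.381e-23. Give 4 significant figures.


Step 1: Compute x = hbar*omega/(kB*T) = 1.055e-34*1.77e+13/(1.381e-23*660.8) = 0.2046
Step 2: x/2 = 0.1023
Step 3: sinh(x/2) = 0.1025
Step 4: Z = 1/(2*0.1025) = 4.878

4.878


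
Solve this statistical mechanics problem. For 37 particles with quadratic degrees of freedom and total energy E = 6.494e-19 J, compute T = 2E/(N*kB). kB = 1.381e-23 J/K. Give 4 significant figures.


Step 1: Numerator = 2*E = 2*6.494e-19 = 1.299e-18 J
Step 2: Denominator = N*kB = 37*1.381e-23 = 5.11e-22
Step 3: T = 1.299e-18 / 5.11e-22 = 2542 K

2542


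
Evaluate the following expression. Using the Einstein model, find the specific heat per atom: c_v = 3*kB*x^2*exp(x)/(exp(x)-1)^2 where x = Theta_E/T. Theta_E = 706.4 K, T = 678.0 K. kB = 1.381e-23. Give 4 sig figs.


Step 1: x = Theta_E/T = 706.4/678.0 = 1.042
Step 2: x^2 = 1.086
Step 3: exp(x) = 2.835
Step 4: c_v = 3*1.381e-23*1.086*2.835/(2.835-1)^2 = 3.788e-23

3.788e-23


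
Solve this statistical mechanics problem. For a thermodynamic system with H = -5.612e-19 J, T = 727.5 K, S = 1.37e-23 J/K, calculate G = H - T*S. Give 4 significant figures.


Step 1: T*S = 727.5 * 1.37e-23 = 9.967e-21 J
Step 2: G = H - T*S = -5.612e-19 - 9.967e-21
Step 3: G = -5.712e-19 J

-5.712e-19


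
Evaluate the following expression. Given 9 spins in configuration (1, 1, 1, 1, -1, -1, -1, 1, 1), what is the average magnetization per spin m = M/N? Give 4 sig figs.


Step 1: Count up spins (+1): 6, down spins (-1): 3
Step 2: Total magnetization M = 6 - 3 = 3
Step 3: m = M/N = 3/9 = 0.3333

0.3333
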